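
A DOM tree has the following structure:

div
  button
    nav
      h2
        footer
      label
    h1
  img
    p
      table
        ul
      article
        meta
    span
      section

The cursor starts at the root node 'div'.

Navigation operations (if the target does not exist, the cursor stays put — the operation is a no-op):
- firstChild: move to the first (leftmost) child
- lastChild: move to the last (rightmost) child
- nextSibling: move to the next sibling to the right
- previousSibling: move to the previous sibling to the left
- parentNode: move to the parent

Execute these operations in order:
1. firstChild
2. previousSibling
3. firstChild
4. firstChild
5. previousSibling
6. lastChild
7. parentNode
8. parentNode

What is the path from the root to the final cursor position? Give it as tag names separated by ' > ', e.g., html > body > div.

Answer: div > button > nav

Derivation:
After 1 (firstChild): button
After 2 (previousSibling): button (no-op, stayed)
After 3 (firstChild): nav
After 4 (firstChild): h2
After 5 (previousSibling): h2 (no-op, stayed)
After 6 (lastChild): footer
After 7 (parentNode): h2
After 8 (parentNode): nav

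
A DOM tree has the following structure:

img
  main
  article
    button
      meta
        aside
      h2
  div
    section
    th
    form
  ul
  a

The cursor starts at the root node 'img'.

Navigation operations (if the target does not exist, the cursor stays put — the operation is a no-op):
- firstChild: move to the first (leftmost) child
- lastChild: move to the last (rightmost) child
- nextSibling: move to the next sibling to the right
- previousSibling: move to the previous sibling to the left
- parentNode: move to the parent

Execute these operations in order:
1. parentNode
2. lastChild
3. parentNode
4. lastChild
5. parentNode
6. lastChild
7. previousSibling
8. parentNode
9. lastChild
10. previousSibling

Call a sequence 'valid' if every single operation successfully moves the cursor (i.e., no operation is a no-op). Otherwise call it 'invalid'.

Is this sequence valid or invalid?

Answer: invalid

Derivation:
After 1 (parentNode): img (no-op, stayed)
After 2 (lastChild): a
After 3 (parentNode): img
After 4 (lastChild): a
After 5 (parentNode): img
After 6 (lastChild): a
After 7 (previousSibling): ul
After 8 (parentNode): img
After 9 (lastChild): a
After 10 (previousSibling): ul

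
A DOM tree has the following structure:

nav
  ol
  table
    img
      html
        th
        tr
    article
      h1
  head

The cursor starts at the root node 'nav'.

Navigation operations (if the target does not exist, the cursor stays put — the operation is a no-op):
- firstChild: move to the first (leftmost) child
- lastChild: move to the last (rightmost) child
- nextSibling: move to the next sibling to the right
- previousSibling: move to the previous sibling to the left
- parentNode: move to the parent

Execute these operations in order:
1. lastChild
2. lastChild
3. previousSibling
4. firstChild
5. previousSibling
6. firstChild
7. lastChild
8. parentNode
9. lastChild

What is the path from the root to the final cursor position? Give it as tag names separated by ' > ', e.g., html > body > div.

After 1 (lastChild): head
After 2 (lastChild): head (no-op, stayed)
After 3 (previousSibling): table
After 4 (firstChild): img
After 5 (previousSibling): img (no-op, stayed)
After 6 (firstChild): html
After 7 (lastChild): tr
After 8 (parentNode): html
After 9 (lastChild): tr

Answer: nav > table > img > html > tr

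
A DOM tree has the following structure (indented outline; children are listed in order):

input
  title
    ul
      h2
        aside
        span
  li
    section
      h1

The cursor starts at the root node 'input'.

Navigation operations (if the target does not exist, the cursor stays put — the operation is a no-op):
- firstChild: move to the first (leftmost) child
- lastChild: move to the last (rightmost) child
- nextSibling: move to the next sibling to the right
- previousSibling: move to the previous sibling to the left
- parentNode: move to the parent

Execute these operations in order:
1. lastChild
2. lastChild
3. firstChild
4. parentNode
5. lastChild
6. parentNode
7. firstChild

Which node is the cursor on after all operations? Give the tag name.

After 1 (lastChild): li
After 2 (lastChild): section
After 3 (firstChild): h1
After 4 (parentNode): section
After 5 (lastChild): h1
After 6 (parentNode): section
After 7 (firstChild): h1

Answer: h1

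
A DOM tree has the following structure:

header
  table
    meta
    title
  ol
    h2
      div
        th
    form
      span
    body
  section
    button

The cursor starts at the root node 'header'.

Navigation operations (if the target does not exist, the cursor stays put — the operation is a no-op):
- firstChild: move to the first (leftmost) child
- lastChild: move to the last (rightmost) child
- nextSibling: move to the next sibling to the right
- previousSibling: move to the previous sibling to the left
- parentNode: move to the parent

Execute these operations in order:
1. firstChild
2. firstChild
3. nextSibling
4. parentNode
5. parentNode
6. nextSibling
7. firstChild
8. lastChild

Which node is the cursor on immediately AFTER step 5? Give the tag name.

Answer: header

Derivation:
After 1 (firstChild): table
After 2 (firstChild): meta
After 3 (nextSibling): title
After 4 (parentNode): table
After 5 (parentNode): header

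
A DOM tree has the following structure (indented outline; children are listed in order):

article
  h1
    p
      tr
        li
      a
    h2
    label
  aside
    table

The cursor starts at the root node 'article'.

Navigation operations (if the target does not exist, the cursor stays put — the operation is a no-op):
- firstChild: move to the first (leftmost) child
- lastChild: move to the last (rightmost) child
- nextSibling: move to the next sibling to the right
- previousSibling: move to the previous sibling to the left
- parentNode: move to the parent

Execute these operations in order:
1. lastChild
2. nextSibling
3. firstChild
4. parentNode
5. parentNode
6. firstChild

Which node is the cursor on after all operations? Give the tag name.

Answer: h1

Derivation:
After 1 (lastChild): aside
After 2 (nextSibling): aside (no-op, stayed)
After 3 (firstChild): table
After 4 (parentNode): aside
After 5 (parentNode): article
After 6 (firstChild): h1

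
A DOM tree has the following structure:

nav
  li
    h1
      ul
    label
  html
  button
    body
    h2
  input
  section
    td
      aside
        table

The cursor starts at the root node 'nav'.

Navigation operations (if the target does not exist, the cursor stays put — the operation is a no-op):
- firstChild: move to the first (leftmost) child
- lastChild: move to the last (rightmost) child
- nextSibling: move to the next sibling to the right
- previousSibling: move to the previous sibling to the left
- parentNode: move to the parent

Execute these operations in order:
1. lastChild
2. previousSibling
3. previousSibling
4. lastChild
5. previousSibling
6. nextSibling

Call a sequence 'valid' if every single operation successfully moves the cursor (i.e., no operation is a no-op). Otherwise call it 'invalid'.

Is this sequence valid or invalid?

Answer: valid

Derivation:
After 1 (lastChild): section
After 2 (previousSibling): input
After 3 (previousSibling): button
After 4 (lastChild): h2
After 5 (previousSibling): body
After 6 (nextSibling): h2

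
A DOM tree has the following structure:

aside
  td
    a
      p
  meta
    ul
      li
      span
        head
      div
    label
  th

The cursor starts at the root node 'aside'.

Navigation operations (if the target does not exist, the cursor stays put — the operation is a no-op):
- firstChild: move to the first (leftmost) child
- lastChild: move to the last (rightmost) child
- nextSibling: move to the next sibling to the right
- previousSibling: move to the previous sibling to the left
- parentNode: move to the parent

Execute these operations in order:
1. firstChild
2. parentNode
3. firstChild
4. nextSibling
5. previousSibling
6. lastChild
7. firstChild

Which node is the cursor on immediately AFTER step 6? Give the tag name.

Answer: a

Derivation:
After 1 (firstChild): td
After 2 (parentNode): aside
After 3 (firstChild): td
After 4 (nextSibling): meta
After 5 (previousSibling): td
After 6 (lastChild): a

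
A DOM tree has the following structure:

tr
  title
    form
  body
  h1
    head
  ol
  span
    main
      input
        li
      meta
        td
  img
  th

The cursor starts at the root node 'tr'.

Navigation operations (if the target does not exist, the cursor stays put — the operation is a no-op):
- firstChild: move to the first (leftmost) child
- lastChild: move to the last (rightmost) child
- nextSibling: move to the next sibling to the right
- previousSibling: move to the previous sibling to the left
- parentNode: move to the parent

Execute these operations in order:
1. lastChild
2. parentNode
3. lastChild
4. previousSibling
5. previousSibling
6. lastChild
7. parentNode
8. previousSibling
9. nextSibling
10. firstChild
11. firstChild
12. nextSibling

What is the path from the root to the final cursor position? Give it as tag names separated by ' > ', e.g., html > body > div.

Answer: tr > span > main > meta

Derivation:
After 1 (lastChild): th
After 2 (parentNode): tr
After 3 (lastChild): th
After 4 (previousSibling): img
After 5 (previousSibling): span
After 6 (lastChild): main
After 7 (parentNode): span
After 8 (previousSibling): ol
After 9 (nextSibling): span
After 10 (firstChild): main
After 11 (firstChild): input
After 12 (nextSibling): meta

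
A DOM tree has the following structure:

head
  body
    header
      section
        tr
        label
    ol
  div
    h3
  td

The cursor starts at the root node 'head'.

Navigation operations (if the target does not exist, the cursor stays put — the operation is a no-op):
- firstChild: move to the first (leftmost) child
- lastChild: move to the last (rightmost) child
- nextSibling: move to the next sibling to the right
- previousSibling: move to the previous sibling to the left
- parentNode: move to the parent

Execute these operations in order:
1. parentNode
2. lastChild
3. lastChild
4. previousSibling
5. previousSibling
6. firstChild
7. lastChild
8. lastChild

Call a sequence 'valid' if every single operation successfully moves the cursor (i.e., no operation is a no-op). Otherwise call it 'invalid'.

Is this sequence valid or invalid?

Answer: invalid

Derivation:
After 1 (parentNode): head (no-op, stayed)
After 2 (lastChild): td
After 3 (lastChild): td (no-op, stayed)
After 4 (previousSibling): div
After 5 (previousSibling): body
After 6 (firstChild): header
After 7 (lastChild): section
After 8 (lastChild): label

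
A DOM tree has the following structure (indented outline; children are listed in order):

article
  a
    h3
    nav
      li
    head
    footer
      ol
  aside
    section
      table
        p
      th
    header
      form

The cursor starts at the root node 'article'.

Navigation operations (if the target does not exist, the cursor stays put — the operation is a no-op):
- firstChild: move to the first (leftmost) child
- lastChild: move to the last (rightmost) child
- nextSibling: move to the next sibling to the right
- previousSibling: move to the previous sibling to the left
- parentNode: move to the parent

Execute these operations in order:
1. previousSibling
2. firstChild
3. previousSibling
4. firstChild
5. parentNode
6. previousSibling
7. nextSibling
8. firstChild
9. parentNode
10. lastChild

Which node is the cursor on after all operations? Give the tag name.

Answer: header

Derivation:
After 1 (previousSibling): article (no-op, stayed)
After 2 (firstChild): a
After 3 (previousSibling): a (no-op, stayed)
After 4 (firstChild): h3
After 5 (parentNode): a
After 6 (previousSibling): a (no-op, stayed)
After 7 (nextSibling): aside
After 8 (firstChild): section
After 9 (parentNode): aside
After 10 (lastChild): header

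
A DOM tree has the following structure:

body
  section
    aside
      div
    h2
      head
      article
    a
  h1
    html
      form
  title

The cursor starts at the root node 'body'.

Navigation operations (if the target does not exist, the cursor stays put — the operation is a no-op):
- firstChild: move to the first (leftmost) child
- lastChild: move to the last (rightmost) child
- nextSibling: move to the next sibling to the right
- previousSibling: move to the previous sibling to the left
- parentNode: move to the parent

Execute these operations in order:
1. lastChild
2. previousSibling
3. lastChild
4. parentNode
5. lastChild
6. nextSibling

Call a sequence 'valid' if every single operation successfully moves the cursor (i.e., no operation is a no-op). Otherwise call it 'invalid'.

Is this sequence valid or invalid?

After 1 (lastChild): title
After 2 (previousSibling): h1
After 3 (lastChild): html
After 4 (parentNode): h1
After 5 (lastChild): html
After 6 (nextSibling): html (no-op, stayed)

Answer: invalid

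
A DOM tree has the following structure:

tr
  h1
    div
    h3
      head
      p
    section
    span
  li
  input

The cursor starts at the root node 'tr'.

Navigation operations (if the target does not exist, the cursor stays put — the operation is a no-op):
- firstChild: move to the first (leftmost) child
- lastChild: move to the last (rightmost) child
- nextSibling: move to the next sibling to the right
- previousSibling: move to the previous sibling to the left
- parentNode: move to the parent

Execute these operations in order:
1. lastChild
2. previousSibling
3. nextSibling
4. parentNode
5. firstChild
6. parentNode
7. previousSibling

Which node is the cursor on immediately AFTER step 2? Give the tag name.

Answer: li

Derivation:
After 1 (lastChild): input
After 2 (previousSibling): li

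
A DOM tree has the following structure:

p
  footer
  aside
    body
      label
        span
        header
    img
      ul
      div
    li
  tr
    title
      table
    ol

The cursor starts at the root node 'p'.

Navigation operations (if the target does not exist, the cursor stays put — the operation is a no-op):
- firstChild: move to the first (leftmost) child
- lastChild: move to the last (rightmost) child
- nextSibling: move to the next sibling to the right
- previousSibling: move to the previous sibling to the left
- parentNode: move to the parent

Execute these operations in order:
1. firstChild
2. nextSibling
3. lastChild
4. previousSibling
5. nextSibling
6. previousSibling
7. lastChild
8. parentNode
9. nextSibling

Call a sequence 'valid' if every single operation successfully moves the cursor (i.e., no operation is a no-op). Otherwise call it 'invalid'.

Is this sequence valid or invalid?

Answer: valid

Derivation:
After 1 (firstChild): footer
After 2 (nextSibling): aside
After 3 (lastChild): li
After 4 (previousSibling): img
After 5 (nextSibling): li
After 6 (previousSibling): img
After 7 (lastChild): div
After 8 (parentNode): img
After 9 (nextSibling): li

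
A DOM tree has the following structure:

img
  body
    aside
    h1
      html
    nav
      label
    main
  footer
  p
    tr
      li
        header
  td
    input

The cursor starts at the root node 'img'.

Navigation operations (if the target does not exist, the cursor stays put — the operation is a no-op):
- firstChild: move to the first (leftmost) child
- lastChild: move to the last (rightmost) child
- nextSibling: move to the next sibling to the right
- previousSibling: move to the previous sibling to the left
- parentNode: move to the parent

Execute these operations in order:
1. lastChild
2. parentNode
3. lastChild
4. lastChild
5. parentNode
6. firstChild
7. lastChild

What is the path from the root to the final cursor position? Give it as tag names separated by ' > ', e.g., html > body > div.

After 1 (lastChild): td
After 2 (parentNode): img
After 3 (lastChild): td
After 4 (lastChild): input
After 5 (parentNode): td
After 6 (firstChild): input
After 7 (lastChild): input (no-op, stayed)

Answer: img > td > input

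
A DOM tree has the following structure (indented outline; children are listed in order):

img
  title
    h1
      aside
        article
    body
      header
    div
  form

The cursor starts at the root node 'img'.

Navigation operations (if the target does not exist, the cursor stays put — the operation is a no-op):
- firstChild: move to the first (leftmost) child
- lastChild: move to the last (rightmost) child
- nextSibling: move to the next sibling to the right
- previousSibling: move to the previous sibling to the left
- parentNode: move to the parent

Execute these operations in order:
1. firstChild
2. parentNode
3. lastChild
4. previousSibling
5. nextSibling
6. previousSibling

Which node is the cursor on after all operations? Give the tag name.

After 1 (firstChild): title
After 2 (parentNode): img
After 3 (lastChild): form
After 4 (previousSibling): title
After 5 (nextSibling): form
After 6 (previousSibling): title

Answer: title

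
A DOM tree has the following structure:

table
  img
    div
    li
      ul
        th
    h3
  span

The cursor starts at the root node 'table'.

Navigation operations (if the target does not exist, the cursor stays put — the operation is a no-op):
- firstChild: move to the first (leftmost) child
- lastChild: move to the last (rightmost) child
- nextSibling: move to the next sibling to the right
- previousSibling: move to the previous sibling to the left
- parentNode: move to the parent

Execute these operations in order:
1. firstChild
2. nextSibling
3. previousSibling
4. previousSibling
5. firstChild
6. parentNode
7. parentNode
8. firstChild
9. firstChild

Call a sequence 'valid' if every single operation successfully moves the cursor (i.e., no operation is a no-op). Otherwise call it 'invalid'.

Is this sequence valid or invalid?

Answer: invalid

Derivation:
After 1 (firstChild): img
After 2 (nextSibling): span
After 3 (previousSibling): img
After 4 (previousSibling): img (no-op, stayed)
After 5 (firstChild): div
After 6 (parentNode): img
After 7 (parentNode): table
After 8 (firstChild): img
After 9 (firstChild): div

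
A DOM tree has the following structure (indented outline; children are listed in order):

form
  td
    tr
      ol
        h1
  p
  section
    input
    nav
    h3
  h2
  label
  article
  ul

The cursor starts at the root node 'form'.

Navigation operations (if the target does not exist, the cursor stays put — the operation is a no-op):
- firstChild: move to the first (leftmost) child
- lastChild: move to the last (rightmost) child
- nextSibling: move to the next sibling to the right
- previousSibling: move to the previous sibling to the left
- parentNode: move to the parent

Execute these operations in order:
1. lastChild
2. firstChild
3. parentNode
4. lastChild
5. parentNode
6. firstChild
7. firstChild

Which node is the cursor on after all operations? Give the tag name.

After 1 (lastChild): ul
After 2 (firstChild): ul (no-op, stayed)
After 3 (parentNode): form
After 4 (lastChild): ul
After 5 (parentNode): form
After 6 (firstChild): td
After 7 (firstChild): tr

Answer: tr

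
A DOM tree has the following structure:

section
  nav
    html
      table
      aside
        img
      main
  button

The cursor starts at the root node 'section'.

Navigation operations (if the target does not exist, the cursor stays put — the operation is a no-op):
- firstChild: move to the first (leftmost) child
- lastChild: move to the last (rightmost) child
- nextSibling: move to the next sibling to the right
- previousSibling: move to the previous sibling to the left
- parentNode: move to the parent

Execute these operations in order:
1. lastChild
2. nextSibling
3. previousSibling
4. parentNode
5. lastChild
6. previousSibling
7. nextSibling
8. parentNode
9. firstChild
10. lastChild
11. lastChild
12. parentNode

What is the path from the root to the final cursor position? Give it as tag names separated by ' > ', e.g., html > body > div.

After 1 (lastChild): button
After 2 (nextSibling): button (no-op, stayed)
After 3 (previousSibling): nav
After 4 (parentNode): section
After 5 (lastChild): button
After 6 (previousSibling): nav
After 7 (nextSibling): button
After 8 (parentNode): section
After 9 (firstChild): nav
After 10 (lastChild): html
After 11 (lastChild): main
After 12 (parentNode): html

Answer: section > nav > html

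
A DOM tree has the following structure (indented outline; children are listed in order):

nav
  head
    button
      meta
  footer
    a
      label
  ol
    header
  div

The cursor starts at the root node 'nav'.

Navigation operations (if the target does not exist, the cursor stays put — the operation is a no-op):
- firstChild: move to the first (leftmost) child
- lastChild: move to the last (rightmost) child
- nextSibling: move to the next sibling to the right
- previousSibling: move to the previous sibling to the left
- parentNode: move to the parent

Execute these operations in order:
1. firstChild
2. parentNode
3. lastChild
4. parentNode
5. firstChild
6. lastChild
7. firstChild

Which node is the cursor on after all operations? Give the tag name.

After 1 (firstChild): head
After 2 (parentNode): nav
After 3 (lastChild): div
After 4 (parentNode): nav
After 5 (firstChild): head
After 6 (lastChild): button
After 7 (firstChild): meta

Answer: meta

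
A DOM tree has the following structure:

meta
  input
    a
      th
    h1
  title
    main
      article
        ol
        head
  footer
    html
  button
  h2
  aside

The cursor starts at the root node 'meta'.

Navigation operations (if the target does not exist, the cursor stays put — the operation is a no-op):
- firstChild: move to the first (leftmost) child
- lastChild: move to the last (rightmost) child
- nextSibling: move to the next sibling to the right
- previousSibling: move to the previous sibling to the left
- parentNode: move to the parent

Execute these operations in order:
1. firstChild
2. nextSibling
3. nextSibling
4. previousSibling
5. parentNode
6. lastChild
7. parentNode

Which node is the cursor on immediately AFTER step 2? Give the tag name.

Answer: title

Derivation:
After 1 (firstChild): input
After 2 (nextSibling): title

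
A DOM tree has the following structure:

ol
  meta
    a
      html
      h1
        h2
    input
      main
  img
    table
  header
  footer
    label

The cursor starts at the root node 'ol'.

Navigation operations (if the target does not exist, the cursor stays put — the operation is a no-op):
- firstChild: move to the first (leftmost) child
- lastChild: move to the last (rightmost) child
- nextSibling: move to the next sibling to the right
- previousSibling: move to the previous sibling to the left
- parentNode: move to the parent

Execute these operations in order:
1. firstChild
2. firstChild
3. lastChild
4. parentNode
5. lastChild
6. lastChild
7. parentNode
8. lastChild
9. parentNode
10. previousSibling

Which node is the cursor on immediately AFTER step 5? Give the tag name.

After 1 (firstChild): meta
After 2 (firstChild): a
After 3 (lastChild): h1
After 4 (parentNode): a
After 5 (lastChild): h1

Answer: h1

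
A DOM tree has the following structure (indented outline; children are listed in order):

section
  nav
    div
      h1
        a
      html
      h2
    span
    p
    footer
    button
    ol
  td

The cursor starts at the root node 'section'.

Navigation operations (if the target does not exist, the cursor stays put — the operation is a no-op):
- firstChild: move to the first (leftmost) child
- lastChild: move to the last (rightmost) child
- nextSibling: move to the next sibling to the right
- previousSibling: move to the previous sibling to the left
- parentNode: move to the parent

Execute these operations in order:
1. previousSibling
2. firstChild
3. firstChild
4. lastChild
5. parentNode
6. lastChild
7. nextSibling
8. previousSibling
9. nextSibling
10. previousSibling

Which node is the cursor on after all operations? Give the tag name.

Answer: html

Derivation:
After 1 (previousSibling): section (no-op, stayed)
After 2 (firstChild): nav
After 3 (firstChild): div
After 4 (lastChild): h2
After 5 (parentNode): div
After 6 (lastChild): h2
After 7 (nextSibling): h2 (no-op, stayed)
After 8 (previousSibling): html
After 9 (nextSibling): h2
After 10 (previousSibling): html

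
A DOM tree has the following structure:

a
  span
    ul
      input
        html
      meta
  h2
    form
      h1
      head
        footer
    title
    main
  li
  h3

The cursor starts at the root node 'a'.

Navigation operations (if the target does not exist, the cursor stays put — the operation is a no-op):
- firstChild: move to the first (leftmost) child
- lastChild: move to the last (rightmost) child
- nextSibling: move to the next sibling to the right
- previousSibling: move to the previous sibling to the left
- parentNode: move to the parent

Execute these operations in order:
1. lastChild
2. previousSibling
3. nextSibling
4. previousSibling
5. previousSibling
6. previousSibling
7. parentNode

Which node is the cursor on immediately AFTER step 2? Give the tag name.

After 1 (lastChild): h3
After 2 (previousSibling): li

Answer: li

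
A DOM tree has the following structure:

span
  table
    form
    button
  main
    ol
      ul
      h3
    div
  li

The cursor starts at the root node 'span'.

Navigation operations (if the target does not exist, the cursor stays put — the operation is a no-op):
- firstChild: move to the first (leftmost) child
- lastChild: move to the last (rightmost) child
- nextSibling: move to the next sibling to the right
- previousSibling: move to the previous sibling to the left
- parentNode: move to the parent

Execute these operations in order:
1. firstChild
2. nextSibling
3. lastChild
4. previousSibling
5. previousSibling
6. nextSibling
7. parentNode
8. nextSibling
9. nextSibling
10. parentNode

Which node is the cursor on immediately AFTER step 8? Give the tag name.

Answer: li

Derivation:
After 1 (firstChild): table
After 2 (nextSibling): main
After 3 (lastChild): div
After 4 (previousSibling): ol
After 5 (previousSibling): ol (no-op, stayed)
After 6 (nextSibling): div
After 7 (parentNode): main
After 8 (nextSibling): li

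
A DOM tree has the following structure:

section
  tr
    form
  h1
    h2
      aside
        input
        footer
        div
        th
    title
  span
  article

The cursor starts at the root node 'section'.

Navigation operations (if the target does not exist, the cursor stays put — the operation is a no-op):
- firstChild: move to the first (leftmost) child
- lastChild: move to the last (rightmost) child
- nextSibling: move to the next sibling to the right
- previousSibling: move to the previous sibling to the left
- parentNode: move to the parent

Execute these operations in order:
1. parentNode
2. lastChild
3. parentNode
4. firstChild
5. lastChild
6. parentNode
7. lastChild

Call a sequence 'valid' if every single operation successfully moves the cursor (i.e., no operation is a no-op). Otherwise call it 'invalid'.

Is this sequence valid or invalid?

Answer: invalid

Derivation:
After 1 (parentNode): section (no-op, stayed)
After 2 (lastChild): article
After 3 (parentNode): section
After 4 (firstChild): tr
After 5 (lastChild): form
After 6 (parentNode): tr
After 7 (lastChild): form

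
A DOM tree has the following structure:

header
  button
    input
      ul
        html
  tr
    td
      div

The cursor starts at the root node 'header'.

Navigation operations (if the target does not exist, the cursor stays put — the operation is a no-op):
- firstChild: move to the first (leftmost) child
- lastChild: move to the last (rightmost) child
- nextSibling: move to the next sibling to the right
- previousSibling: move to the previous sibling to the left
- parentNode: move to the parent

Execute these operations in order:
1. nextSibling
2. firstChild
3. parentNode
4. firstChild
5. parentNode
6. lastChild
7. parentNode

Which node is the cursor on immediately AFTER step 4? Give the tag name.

After 1 (nextSibling): header (no-op, stayed)
After 2 (firstChild): button
After 3 (parentNode): header
After 4 (firstChild): button

Answer: button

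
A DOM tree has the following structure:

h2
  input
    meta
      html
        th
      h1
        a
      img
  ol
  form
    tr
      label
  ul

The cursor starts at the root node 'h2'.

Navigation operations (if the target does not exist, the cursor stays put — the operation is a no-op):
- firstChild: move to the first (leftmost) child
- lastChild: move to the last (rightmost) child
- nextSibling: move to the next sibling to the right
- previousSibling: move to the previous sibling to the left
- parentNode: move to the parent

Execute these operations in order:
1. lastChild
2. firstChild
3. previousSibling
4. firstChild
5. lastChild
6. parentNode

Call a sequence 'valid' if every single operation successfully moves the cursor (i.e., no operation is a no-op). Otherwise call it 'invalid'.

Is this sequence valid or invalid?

After 1 (lastChild): ul
After 2 (firstChild): ul (no-op, stayed)
After 3 (previousSibling): form
After 4 (firstChild): tr
After 5 (lastChild): label
After 6 (parentNode): tr

Answer: invalid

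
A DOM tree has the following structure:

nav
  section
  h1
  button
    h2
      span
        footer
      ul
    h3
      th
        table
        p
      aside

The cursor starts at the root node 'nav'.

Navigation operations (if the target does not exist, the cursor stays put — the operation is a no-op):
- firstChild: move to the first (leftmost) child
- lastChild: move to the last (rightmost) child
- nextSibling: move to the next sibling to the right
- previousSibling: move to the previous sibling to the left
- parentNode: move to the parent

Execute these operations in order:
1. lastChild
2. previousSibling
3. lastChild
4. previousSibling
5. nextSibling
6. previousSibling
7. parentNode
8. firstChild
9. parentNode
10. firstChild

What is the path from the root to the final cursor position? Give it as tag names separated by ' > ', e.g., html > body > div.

After 1 (lastChild): button
After 2 (previousSibling): h1
After 3 (lastChild): h1 (no-op, stayed)
After 4 (previousSibling): section
After 5 (nextSibling): h1
After 6 (previousSibling): section
After 7 (parentNode): nav
After 8 (firstChild): section
After 9 (parentNode): nav
After 10 (firstChild): section

Answer: nav > section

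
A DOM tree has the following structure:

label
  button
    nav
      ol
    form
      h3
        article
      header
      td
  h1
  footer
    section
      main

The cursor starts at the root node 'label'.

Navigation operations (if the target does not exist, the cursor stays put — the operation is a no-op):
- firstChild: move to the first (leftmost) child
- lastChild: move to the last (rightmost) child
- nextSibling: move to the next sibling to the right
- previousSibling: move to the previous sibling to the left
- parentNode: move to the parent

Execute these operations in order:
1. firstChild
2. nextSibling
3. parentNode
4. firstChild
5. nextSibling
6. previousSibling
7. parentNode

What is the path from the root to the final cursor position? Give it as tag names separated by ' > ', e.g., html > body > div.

After 1 (firstChild): button
After 2 (nextSibling): h1
After 3 (parentNode): label
After 4 (firstChild): button
After 5 (nextSibling): h1
After 6 (previousSibling): button
After 7 (parentNode): label

Answer: label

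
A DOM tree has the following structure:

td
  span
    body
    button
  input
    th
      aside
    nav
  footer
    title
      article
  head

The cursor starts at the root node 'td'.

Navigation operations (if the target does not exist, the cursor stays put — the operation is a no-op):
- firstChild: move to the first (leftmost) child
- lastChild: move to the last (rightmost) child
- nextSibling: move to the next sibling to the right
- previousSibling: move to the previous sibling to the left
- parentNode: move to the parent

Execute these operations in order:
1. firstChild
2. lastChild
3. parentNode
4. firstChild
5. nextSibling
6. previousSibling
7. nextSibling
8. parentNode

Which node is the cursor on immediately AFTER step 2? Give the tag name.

Answer: button

Derivation:
After 1 (firstChild): span
After 2 (lastChild): button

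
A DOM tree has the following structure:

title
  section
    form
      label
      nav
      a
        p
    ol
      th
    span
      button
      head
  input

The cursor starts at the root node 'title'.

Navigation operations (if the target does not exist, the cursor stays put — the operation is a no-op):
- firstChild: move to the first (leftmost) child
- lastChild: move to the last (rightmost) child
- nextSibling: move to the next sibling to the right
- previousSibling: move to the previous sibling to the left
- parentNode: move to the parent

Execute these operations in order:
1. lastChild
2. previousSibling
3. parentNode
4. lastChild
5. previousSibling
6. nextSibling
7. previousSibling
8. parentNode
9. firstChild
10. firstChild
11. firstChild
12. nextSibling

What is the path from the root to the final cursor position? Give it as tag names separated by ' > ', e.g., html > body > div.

Answer: title > section > form > nav

Derivation:
After 1 (lastChild): input
After 2 (previousSibling): section
After 3 (parentNode): title
After 4 (lastChild): input
After 5 (previousSibling): section
After 6 (nextSibling): input
After 7 (previousSibling): section
After 8 (parentNode): title
After 9 (firstChild): section
After 10 (firstChild): form
After 11 (firstChild): label
After 12 (nextSibling): nav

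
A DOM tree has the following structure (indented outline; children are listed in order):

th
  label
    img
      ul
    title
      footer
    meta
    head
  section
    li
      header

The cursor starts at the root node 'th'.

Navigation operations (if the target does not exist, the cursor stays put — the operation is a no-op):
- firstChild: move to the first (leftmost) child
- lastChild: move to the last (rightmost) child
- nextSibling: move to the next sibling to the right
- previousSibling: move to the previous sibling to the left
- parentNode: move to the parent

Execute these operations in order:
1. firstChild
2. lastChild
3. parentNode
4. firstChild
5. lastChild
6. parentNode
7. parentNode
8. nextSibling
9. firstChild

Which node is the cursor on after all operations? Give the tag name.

Answer: li

Derivation:
After 1 (firstChild): label
After 2 (lastChild): head
After 3 (parentNode): label
After 4 (firstChild): img
After 5 (lastChild): ul
After 6 (parentNode): img
After 7 (parentNode): label
After 8 (nextSibling): section
After 9 (firstChild): li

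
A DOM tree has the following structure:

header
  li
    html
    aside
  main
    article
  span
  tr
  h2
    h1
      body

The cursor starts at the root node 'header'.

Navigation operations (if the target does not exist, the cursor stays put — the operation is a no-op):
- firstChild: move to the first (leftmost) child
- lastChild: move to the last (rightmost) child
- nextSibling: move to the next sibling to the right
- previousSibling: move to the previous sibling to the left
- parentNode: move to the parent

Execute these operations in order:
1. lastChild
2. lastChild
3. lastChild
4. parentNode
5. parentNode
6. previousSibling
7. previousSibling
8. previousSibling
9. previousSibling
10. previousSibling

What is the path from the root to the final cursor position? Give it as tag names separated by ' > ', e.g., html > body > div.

After 1 (lastChild): h2
After 2 (lastChild): h1
After 3 (lastChild): body
After 4 (parentNode): h1
After 5 (parentNode): h2
After 6 (previousSibling): tr
After 7 (previousSibling): span
After 8 (previousSibling): main
After 9 (previousSibling): li
After 10 (previousSibling): li (no-op, stayed)

Answer: header > li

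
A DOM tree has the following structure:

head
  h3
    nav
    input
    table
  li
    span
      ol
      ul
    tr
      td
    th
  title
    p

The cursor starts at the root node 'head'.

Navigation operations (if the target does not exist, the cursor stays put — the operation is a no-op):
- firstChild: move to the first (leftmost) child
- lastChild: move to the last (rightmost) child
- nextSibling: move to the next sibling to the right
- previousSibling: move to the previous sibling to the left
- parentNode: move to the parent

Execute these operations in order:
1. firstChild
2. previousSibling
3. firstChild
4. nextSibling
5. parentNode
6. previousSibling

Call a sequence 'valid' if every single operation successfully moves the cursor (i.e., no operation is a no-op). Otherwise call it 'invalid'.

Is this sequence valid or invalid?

After 1 (firstChild): h3
After 2 (previousSibling): h3 (no-op, stayed)
After 3 (firstChild): nav
After 4 (nextSibling): input
After 5 (parentNode): h3
After 6 (previousSibling): h3 (no-op, stayed)

Answer: invalid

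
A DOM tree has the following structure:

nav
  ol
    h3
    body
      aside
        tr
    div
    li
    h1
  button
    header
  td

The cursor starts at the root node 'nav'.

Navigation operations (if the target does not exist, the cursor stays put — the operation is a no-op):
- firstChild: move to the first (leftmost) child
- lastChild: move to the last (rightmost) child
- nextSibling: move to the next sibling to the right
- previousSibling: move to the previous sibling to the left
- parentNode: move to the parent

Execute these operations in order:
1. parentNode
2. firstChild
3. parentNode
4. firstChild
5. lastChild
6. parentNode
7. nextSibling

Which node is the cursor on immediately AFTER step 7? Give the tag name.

Answer: button

Derivation:
After 1 (parentNode): nav (no-op, stayed)
After 2 (firstChild): ol
After 3 (parentNode): nav
After 4 (firstChild): ol
After 5 (lastChild): h1
After 6 (parentNode): ol
After 7 (nextSibling): button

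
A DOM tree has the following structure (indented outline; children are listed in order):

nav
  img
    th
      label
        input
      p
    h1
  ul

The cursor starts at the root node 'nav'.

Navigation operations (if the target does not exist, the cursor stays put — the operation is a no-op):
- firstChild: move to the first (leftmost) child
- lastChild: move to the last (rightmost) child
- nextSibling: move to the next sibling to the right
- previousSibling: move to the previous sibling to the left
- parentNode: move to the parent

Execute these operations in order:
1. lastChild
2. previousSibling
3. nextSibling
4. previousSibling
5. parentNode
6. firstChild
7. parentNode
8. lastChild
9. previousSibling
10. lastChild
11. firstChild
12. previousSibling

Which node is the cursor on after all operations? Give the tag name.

After 1 (lastChild): ul
After 2 (previousSibling): img
After 3 (nextSibling): ul
After 4 (previousSibling): img
After 5 (parentNode): nav
After 6 (firstChild): img
After 7 (parentNode): nav
After 8 (lastChild): ul
After 9 (previousSibling): img
After 10 (lastChild): h1
After 11 (firstChild): h1 (no-op, stayed)
After 12 (previousSibling): th

Answer: th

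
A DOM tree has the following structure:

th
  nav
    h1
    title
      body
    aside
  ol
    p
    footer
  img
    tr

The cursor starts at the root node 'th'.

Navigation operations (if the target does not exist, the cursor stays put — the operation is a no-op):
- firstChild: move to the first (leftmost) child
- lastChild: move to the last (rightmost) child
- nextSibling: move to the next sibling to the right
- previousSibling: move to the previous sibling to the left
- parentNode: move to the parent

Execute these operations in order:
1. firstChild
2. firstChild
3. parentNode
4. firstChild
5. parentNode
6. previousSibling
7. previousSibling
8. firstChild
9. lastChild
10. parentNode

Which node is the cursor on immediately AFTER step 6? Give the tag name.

Answer: nav

Derivation:
After 1 (firstChild): nav
After 2 (firstChild): h1
After 3 (parentNode): nav
After 4 (firstChild): h1
After 5 (parentNode): nav
After 6 (previousSibling): nav (no-op, stayed)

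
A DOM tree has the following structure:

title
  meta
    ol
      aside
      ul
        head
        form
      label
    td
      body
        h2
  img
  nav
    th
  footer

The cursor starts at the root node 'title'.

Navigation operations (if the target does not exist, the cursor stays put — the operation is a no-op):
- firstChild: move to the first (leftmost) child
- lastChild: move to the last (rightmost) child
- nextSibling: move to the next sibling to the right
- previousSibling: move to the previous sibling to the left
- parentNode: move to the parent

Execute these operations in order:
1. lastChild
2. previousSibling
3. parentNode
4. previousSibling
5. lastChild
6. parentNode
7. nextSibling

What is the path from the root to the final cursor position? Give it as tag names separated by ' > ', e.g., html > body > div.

Answer: title

Derivation:
After 1 (lastChild): footer
After 2 (previousSibling): nav
After 3 (parentNode): title
After 4 (previousSibling): title (no-op, stayed)
After 5 (lastChild): footer
After 6 (parentNode): title
After 7 (nextSibling): title (no-op, stayed)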